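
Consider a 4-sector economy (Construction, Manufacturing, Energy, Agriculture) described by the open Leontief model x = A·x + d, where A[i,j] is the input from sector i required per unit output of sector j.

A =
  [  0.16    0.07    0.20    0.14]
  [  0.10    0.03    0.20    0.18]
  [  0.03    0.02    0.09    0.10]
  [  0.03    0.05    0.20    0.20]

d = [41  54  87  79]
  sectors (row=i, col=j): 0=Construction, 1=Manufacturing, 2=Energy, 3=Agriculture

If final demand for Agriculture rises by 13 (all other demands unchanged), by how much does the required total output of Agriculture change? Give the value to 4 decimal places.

17.1622

Form M = I − A:
  [  0.84   -0.07   -0.20   -0.14]
  [ -0.10    0.97   -0.20   -0.18]
  [ -0.03   -0.02    0.91   -0.10]
  [ -0.03   -0.05   -0.20    0.80]
Leontief inverse L = M⁻¹:
  [  1.2265    0.1105    0.3563    0.2840]
  [  0.1496    1.0645    0.3344    0.3075]
  [  0.0512    0.0358    1.1534    0.1612]
  [  0.0681    0.0796    0.3226    1.3202]
Total output x = L · d:
  x_0 = 1.2265·41 + 0.1105·54 + 0.3563·87 + 0.2840·79 = 109.6873
  x_1 = 0.1496·41 + 1.0645·54 + 0.3344·87 + 0.3075·79 = 117.0041
  x_2 = 0.0512·41 + 0.0358·54 + 1.1534·87 + 0.1612·79 = 117.1167
  x_3 = 0.0681·41 + 0.0796·54 + 0.3226·87 + 1.3202·79 = 139.4552
Δx_3 = L[3,3] · Δd_3 = 1.3202 · 13 = 17.1622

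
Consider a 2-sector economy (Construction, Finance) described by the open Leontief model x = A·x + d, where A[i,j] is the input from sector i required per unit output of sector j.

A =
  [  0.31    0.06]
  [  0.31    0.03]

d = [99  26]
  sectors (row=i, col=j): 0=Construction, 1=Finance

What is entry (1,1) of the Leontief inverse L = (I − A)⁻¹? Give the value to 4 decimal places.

Form M = I − A:
  [  0.69   -0.06]
  [ -0.31    0.97]
Leontief inverse L = M⁻¹:
  [  1.4907    0.0922]
  [  0.4764    1.0604]
Total output x = L · d:
  x_0 = 1.4907·99 + 0.0922·26 = 149.9769
  x_1 = 0.4764·99 + 1.0604·26 = 74.7349

L[1,1] = 1.0604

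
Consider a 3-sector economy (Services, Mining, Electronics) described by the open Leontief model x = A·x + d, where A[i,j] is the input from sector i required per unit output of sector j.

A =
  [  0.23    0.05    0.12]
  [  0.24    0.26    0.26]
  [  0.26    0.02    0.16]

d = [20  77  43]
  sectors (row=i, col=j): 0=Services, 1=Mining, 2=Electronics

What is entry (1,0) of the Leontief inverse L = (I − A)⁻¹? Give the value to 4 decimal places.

L[1,0] = 0.6153

Form M = I − A:
  [  0.77   -0.05   -0.12]
  [ -0.24    0.74   -0.26]
  [ -0.26   -0.02    0.84]
Leontief inverse L = M⁻¹:
  [  1.4089    0.1015    0.2327]
  [  0.6153    1.4071    0.5234]
  [  0.4507    0.0649    1.2750]
Total output x = L · d:
  x_0 = 1.4089·20 + 0.1015·77 + 0.2327·43 = 45.9978
  x_1 = 0.6153·20 + 1.4071·77 + 0.5234·43 = 143.1580
  x_2 = 0.4507·20 + 0.0649·77 + 1.2750·43 = 68.8364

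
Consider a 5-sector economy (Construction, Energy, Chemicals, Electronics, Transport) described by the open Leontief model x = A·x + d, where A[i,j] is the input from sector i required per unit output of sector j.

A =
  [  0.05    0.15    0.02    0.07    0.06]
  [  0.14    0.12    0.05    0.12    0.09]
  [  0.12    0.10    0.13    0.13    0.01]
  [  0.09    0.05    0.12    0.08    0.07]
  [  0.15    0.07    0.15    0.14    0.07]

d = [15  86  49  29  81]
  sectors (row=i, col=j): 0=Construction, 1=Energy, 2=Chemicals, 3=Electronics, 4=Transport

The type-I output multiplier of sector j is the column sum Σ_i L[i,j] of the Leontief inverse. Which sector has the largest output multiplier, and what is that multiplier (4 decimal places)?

Form M = I − A:
  [  0.95   -0.15   -0.02   -0.07   -0.06]
  [ -0.14    0.88   -0.05   -0.12   -0.09]
  [ -0.12   -0.10    0.87   -0.13   -0.01]
  [ -0.09   -0.05   -0.12    0.92   -0.07]
  [ -0.15   -0.07   -0.15   -0.14    0.93]
Leontief inverse L = M⁻¹:
  [  1.1240    0.2165    0.0757    0.1404    0.1048]
  [  0.2405    1.2168    0.1317    0.2186    0.1511]
  [  0.2111    0.1905    1.2063    0.2207    0.0616]
  [  0.1703    0.1256    0.1906    1.1603    0.1125]
  [  0.2591    0.1761    0.2454    0.2494    1.1304]
Total output x = L · d:
  x_0 = 1.1240·15 + 0.2165·86 + 0.0757·49 + 0.1404·29 + 0.1048·81 = 51.7545
  x_1 = 0.2405·15 + 1.2168·86 + 0.1317·49 + 0.2186·29 + 0.1511·81 = 133.2838
  x_2 = 0.2111·15 + 0.1905·86 + 1.2063·49 + 0.2207·29 + 0.0616·81 = 90.0535
  x_3 = 0.1703·15 + 0.1256·86 + 0.1906·49 + 1.1603·29 + 0.1125·81 = 65.4547
  x_4 = 0.2591·15 + 0.1761·86 + 0.2454·49 + 0.2494·29 + 1.1304·81 = 129.8545
Output multipliers (column sums of L):
  Construction: 2.0049
  Energy: 1.9255
  Chemicals: 1.8497
  Electronics: 1.9895
  Transport: 1.5606

Construction (2.0049)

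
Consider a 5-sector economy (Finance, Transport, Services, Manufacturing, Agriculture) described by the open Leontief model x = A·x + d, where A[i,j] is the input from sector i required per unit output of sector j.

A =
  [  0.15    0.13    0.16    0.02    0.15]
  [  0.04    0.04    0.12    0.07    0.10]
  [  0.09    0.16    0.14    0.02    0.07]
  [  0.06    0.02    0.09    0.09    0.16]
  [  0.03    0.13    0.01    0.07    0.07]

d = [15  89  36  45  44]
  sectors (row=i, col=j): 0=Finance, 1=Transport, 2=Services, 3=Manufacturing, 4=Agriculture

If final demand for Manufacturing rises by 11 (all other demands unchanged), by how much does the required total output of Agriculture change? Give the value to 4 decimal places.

1.1281

Form M = I − A:
  [  0.85   -0.13   -0.16   -0.02   -0.15]
  [ -0.04    0.96   -0.12   -0.07   -0.10]
  [ -0.09   -0.16    0.86   -0.02   -0.07]
  [ -0.06   -0.02   -0.09    0.91   -0.16]
  [ -0.03   -0.13   -0.01   -0.07    0.93]
Leontief inverse L = M⁻¹:
  [  1.2315    0.2490    0.2744    0.0721    0.2585]
  [  0.0847    1.1081    0.1831    0.1038    0.1644]
  [  0.1522    0.2485    1.2340    0.0615    0.1547]
  [  0.1089    0.0957    0.1546    1.1300    0.2339]
  [  0.0614    0.1728    0.0594    0.1026    1.1259]
Total output x = L · d:
  x_0 = 1.2315·15 + 0.2490·89 + 0.2744·36 + 0.0721·45 + 0.2585·44 = 65.1293
  x_1 = 0.0847·15 + 1.1081·89 + 0.1831·36 + 0.1038·45 + 0.1644·44 = 118.3879
  x_2 = 0.1522·15 + 0.2485·89 + 1.2340·36 + 0.0615·45 + 0.1547·44 = 78.3980
  x_3 = 0.1089·15 + 0.0957·89 + 0.1546·36 + 1.1300·45 + 0.2339·44 = 76.8634
  x_4 = 0.0614·15 + 0.1728·89 + 0.0594·36 + 0.1026·45 + 1.1259·44 = 72.5900
Δx_4 = L[4,3] · Δd_3 = 0.1026 · 11 = 1.1281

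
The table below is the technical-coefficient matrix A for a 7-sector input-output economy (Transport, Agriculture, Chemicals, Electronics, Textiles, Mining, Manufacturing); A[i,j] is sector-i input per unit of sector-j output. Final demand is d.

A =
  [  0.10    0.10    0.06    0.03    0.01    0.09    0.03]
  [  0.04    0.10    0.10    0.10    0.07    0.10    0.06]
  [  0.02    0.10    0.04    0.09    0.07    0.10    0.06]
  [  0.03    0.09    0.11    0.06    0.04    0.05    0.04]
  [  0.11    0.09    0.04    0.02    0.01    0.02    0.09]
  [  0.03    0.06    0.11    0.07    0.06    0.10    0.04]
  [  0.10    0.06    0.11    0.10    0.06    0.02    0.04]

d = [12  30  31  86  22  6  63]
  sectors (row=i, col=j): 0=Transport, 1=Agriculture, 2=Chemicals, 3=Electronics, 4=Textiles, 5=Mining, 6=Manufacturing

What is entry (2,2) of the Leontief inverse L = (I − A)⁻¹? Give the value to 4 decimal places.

Form M = I − A:
  [  0.90   -0.10   -0.06   -0.03   -0.01   -0.09   -0.03]
  [ -0.04    0.90   -0.10   -0.10   -0.07   -0.10   -0.06]
  [ -0.02   -0.10    0.96   -0.09   -0.07   -0.10   -0.06]
  [ -0.03   -0.09   -0.11    0.94   -0.04   -0.05   -0.04]
  [ -0.11   -0.09   -0.04   -0.02    0.99   -0.02   -0.09]
  [ -0.03   -0.06   -0.11   -0.07   -0.06    0.90   -0.04]
  [ -0.10   -0.06   -0.11   -0.10   -0.06   -0.02    0.96]
Leontief inverse L = M⁻¹:
  [  1.1432    0.1696    0.1267    0.0866    0.0496    0.1547    0.0689]
  [  0.0970    1.1925    0.1893    0.1763    0.1236    0.1784    0.1158]
  [  0.0693    0.1769    1.1180    0.1542    0.1149    0.1643    0.1071]
  [  0.0710    0.1601    0.1747    1.1185    0.0812    0.1101    0.0819]
  [  0.1554    0.1533    0.1002    0.0718    1.0445    0.0737    0.1247]
  [  0.0757    0.1357    0.1818    0.1324    0.1044    1.1656    0.0861]
  [  0.1518    0.1416    0.1814    0.1615    0.1020    0.0864    1.0865]
Total output x = L · d:
  x_0 = 1.1432·12 + 0.1696·30 + 0.1267·31 + 0.0866·86 + 0.0496·22 + 0.1547·6 + 0.0689·63 = 36.5437
  x_1 = 0.0970·12 + 1.1925·30 + 0.1893·31 + 0.1763·86 + 0.1236·22 + 0.1784·6 + 0.1158·63 = 69.0564
  x_2 = 0.0693·12 + 0.1769·30 + 1.1180·31 + 0.1542·86 + 0.1149·22 + 0.1643·6 + 0.1071·63 = 64.3178
  x_3 = 0.0710·12 + 0.1601·30 + 0.1747·31 + 1.1185·86 + 0.0812·22 + 0.1101·6 + 0.0819·63 = 114.8666
  x_4 = 0.1554·12 + 0.1533·30 + 0.1002·31 + 0.0718·86 + 1.0445·22 + 0.0737·6 + 0.1247·63 = 47.0203
  x_5 = 0.0757·12 + 0.1357·30 + 0.1818·31 + 0.1324·86 + 0.1044·22 + 1.1656·6 + 0.0861·63 = 36.7200
  x_6 = 0.1518·12 + 0.1416·30 + 0.1814·31 + 0.1615·86 + 0.1020·22 + 0.0864·6 + 1.0865·63 = 96.7865

L[2,2] = 1.1180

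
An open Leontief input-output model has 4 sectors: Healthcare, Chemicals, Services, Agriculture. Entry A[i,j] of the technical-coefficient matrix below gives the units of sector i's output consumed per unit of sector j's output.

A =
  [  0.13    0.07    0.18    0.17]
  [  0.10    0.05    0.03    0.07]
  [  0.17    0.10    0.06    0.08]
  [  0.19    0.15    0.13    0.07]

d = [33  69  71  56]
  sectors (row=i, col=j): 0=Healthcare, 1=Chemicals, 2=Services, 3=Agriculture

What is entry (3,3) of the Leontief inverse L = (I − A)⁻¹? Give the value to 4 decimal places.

Form M = I − A:
  [  0.87   -0.07   -0.18   -0.17]
  [ -0.10    0.95   -0.03   -0.07]
  [ -0.17   -0.10    0.94   -0.08]
  [ -0.19   -0.15   -0.13    0.93]
Leontief inverse L = M⁻¹:
  [  1.2847    0.1681    0.2890    0.2724]
  [  0.1682    1.0928    0.0837    0.1202]
  [  0.2782    0.1666    1.1448    0.1619]
  [  0.3285    0.2339    0.2326    1.1729]
Total output x = L · d:
  x_0 = 1.2847·33 + 0.1681·69 + 0.2890·71 + 0.2724·56 = 89.7670
  x_1 = 0.1682·33 + 1.0928·69 + 0.0837·71 + 0.1202·56 = 93.6311
  x_2 = 0.2782·33 + 0.1666·69 + 1.1448·71 + 0.1619·56 = 111.0186
  x_3 = 0.3285·33 + 0.2339·69 + 0.2326·71 + 1.1729·56 = 109.1751

L[3,3] = 1.1729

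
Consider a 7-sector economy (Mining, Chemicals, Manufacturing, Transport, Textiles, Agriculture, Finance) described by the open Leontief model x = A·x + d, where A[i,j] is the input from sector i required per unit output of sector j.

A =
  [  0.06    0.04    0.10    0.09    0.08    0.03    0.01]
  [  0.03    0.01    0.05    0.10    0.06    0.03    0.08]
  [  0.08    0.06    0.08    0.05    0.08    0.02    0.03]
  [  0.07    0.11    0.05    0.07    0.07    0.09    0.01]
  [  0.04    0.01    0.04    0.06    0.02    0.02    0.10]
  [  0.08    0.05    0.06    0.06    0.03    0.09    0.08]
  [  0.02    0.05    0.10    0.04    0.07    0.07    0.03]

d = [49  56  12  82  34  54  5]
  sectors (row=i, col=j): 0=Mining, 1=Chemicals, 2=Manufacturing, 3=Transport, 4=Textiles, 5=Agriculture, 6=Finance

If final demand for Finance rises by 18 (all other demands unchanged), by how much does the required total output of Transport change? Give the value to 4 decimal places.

0.9051

Form M = I − A:
  [  0.94   -0.04   -0.10   -0.09   -0.08   -0.03   -0.01]
  [ -0.03    0.99   -0.05   -0.10   -0.06   -0.03   -0.08]
  [ -0.08   -0.06    0.92   -0.05   -0.08   -0.02   -0.03]
  [ -0.07   -0.11   -0.05    0.93   -0.07   -0.09   -0.01]
  [ -0.04   -0.01   -0.04   -0.06    0.98   -0.02   -0.10]
  [ -0.08   -0.05   -0.06   -0.06   -0.03    0.91   -0.08]
  [ -0.02   -0.05   -0.10   -0.04   -0.07   -0.07    0.97]
Leontief inverse L = M⁻¹:
  [  1.0998    0.0747    0.1447    0.1357    0.1206    0.0611    0.0408]
  [  0.0629    1.0429    0.0907    0.1379    0.0957    0.0623    0.1059]
  [  0.1161    0.0901    1.1246    0.0948    0.1194    0.0482    0.0607]
  [  0.1138    0.1459    0.1003    1.1252    0.1143    0.1284    0.0503]
  [  0.0655    0.0362    0.0756    0.0902    1.0505    0.0462    0.1190]
  [  0.1224    0.0876    0.1134    0.1100    0.0752    1.1296    0.1140]
  [  0.0561    0.0795    0.1414    0.0805    0.1057    0.0996    1.0624]
Total output x = L · d:
  x_0 = 1.0998·49 + 0.0747·56 + 0.1447·12 + 0.1357·82 + 0.1206·34 + 0.0611·54 + 0.0408·5 = 78.5439
  x_1 = 0.0629·49 + 1.0429·56 + 0.0907·12 + 0.1379·82 + 0.0957·34 + 0.0623·54 + 0.1059·5 = 81.0295
  x_2 = 0.1161·49 + 0.0901·56 + 1.1246·12 + 0.0948·82 + 0.1194·34 + 0.0482·54 + 0.0607·5 = 38.9662
  x_3 = 0.1138·49 + 0.1459·56 + 0.1003·12 + 1.1252·82 + 0.1143·34 + 0.1284·54 + 0.0503·5 = 118.2886
  x_4 = 0.0655·49 + 0.0362·56 + 0.0756·12 + 0.0902·82 + 1.0505·34 + 0.0462·54 + 0.1190·5 = 52.3417
  x_5 = 0.1224·49 + 0.0876·56 + 0.1134·12 + 0.1100·82 + 0.0752·34 + 1.1296·54 + 0.1140·5 = 85.4104
  x_6 = 0.0561·49 + 0.0795·56 + 0.1414·12 + 0.0805·82 + 0.1057·34 + 0.0996·54 + 1.0624·5 = 29.7868
Δx_3 = L[3,6] · Δd_6 = 0.0503 · 18 = 0.9051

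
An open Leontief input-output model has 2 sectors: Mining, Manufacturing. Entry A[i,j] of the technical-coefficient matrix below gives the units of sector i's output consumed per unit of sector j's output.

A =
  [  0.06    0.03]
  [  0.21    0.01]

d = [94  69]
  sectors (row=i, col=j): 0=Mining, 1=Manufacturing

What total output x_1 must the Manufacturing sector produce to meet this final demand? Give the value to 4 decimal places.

Form M = I − A:
  [  0.94   -0.03]
  [ -0.21    0.99]
Leontief inverse L = M⁻¹:
  [  1.0711    0.0325]
  [  0.2272    1.0170]
Total output x = L · d:
  x_0 = 1.0711·94 + 0.0325·69 = 102.9211
  x_1 = 0.2272·94 + 1.0170·69 = 91.5287

91.5287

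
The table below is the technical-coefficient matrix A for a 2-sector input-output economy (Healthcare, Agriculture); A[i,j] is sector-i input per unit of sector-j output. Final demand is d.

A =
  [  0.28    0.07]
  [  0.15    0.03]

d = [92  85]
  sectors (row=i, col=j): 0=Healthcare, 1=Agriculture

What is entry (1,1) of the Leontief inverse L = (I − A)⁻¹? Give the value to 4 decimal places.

Form M = I − A:
  [  0.72   -0.07]
  [ -0.15    0.97]
Leontief inverse L = M⁻¹:
  [  1.4101    0.1018]
  [  0.2181    1.0467]
Total output x = L · d:
  x_0 = 1.4101·92 + 0.1018·85 = 138.3777
  x_1 = 0.2181·92 + 1.0467·85 = 109.0275

L[1,1] = 1.0467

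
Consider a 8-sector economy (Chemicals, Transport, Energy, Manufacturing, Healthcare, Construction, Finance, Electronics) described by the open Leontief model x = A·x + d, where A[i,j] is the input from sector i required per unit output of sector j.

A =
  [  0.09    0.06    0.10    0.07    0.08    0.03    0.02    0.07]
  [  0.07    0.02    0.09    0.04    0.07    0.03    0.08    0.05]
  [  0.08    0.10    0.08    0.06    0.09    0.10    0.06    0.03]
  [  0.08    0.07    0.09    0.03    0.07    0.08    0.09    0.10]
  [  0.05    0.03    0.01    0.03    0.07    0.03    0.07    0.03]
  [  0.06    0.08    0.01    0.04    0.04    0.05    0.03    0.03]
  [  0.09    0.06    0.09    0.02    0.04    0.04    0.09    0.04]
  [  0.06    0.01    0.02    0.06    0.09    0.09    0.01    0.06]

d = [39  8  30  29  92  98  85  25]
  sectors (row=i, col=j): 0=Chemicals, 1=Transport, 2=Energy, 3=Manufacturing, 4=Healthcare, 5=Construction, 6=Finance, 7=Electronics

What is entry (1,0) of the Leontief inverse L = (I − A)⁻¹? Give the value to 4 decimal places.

Form M = I − A:
  [  0.91   -0.06   -0.10   -0.07   -0.08   -0.03   -0.02   -0.07]
  [ -0.07    0.98   -0.09   -0.04   -0.07   -0.03   -0.08   -0.05]
  [ -0.08   -0.10    0.92   -0.06   -0.09   -0.10   -0.06   -0.03]
  [ -0.08   -0.07   -0.09    0.97   -0.07   -0.08   -0.09   -0.10]
  [ -0.05   -0.03   -0.01   -0.03    0.93   -0.03   -0.07   -0.03]
  [ -0.06   -0.08   -0.01   -0.04   -0.04    0.95   -0.03   -0.03]
  [ -0.09   -0.06   -0.09   -0.02   -0.04   -0.04    0.91   -0.04]
  [ -0.06   -0.01   -0.02   -0.06   -0.09   -0.09   -0.01    0.94]
Leontief inverse L = M⁻¹:
  [  1.1611    0.1132    0.1610    0.1156    0.1512    0.0862    0.0733    0.1206]
  [  0.1324    1.0677    0.1432    0.0779    0.1292    0.0776    0.1274    0.0915]
  [  0.1601    0.1611    1.1481    0.1086    0.1655    0.1585    0.1230    0.0843]
  [  0.1614    0.1300    0.1572    1.0808    0.1478    0.1424    0.1500    0.1546]
  [  0.0923    0.0599    0.0453    0.0545    1.1089    0.0591    0.1036    0.0590]
  [  0.1053    0.1117    0.0493    0.0676    0.0827    1.0816    0.0648    0.0625]
  [  0.1565    0.1100    0.1490    0.0605    0.1016    0.0883    1.1395    0.0832]
  [  0.1098    0.0479    0.0569    0.0918    0.1391    0.1290    0.0465    1.0967]
Total output x = L · d:
  x_0 = 1.1611·39 + 0.1132·8 + 0.1610·30 + 0.1156·29 + 0.1512·92 + 0.0862·98 + 0.0733·85 + 0.1206·25 = 85.9779
  x_1 = 0.1324·39 + 1.0677·8 + 0.1432·30 + 0.0779·29 + 0.1292·92 + 0.0776·98 + 0.1274·85 + 0.0915·25 = 52.8727
  x_2 = 0.1601·39 + 0.1611·8 + 1.1481·30 + 0.1086·29 + 0.1655·92 + 0.1585·98 + 0.1230·85 + 0.0843·25 = 88.4494
  x_3 = 0.1614·39 + 0.1300·8 + 0.1572·30 + 1.0808·29 + 0.1478·92 + 0.1424·98 + 0.1500·85 + 0.1546·25 = 87.5498
  x_4 = 0.0923·39 + 0.0599·8 + 0.0453·30 + 0.0545·29 + 1.1089·92 + 0.0591·98 + 0.1036·85 + 0.0590·25 = 125.1122
  x_5 = 0.1053·39 + 0.1117·8 + 0.0493·30 + 0.0676·29 + 0.0827·92 + 1.0816·98 + 0.0648·85 + 0.0625·25 = 129.1145
  x_6 = 0.1565·39 + 0.1100·8 + 0.1490·30 + 0.0605·29 + 0.1016·92 + 0.0883·98 + 1.1395·85 + 0.0832·25 = 130.1369
  x_7 = 0.1098·39 + 0.0479·8 + 0.0569·30 + 0.0918·29 + 0.1391·92 + 0.1290·98 + 0.0465·85 + 1.0967·25 = 65.8416

L[1,0] = 0.1324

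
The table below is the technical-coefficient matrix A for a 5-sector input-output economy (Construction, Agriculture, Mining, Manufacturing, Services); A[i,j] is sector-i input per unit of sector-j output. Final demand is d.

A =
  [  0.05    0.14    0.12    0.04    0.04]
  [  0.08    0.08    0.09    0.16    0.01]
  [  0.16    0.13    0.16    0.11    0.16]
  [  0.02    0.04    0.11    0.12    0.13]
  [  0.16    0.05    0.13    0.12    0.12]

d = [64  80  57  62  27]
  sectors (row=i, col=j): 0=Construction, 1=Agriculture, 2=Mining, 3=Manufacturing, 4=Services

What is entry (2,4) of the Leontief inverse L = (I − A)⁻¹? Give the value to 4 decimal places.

Form M = I − A:
  [  0.95   -0.14   -0.12   -0.04   -0.04]
  [ -0.08    0.92   -0.09   -0.16   -0.01]
  [ -0.16   -0.13    0.84   -0.11   -0.16]
  [ -0.02   -0.04   -0.11    0.88   -0.13]
  [ -0.16   -0.05   -0.13   -0.12    0.88]
Leontief inverse L = M⁻¹:
  [  1.1296    0.2148    0.2194    0.1333    0.1134]
  [  0.1504    1.1531    0.1925    0.2531    0.0923]
  [  0.3052    0.2646    1.3446    0.2712    0.3014]
  [  0.1112    0.1139    0.2232    1.2210    0.2273]
  [  0.2742    0.1592    0.2799    0.2452    1.2377]
Total output x = L · d:
  x_0 = 1.1296·64 + 0.2148·80 + 0.2194·57 + 0.1333·62 + 0.1134·27 = 113.3103
  x_1 = 0.1504·64 + 1.1531·80 + 0.1925·57 + 0.2531·62 + 0.0923·27 = 131.0276
  x_2 = 0.3052·64 + 0.2646·80 + 1.3446·57 + 0.2712·62 + 0.3014·27 = 142.2935
  x_3 = 0.1112·64 + 0.1139·80 + 0.2232·57 + 1.2210·62 + 0.2273·27 = 110.7851
  x_4 = 0.2742·64 + 0.1592·80 + 0.2799·57 + 0.2452·62 + 1.2377·27 = 94.8561

L[2,4] = 0.3014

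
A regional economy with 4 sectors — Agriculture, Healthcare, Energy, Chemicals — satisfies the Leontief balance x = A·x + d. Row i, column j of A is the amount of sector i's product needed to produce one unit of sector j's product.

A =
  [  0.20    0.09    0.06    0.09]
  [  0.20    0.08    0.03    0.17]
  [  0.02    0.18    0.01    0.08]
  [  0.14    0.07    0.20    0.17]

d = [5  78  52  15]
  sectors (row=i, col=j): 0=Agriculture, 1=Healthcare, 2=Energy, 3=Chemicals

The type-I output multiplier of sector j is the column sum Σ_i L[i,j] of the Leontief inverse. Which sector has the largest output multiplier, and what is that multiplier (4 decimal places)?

Form M = I − A:
  [  0.80   -0.09   -0.06   -0.09]
  [ -0.20    0.92   -0.03   -0.17]
  [ -0.02   -0.18    0.99   -0.08]
  [ -0.14   -0.07   -0.20    0.83]
Leontief inverse L = M⁻¹:
  [  1.3287    0.1688    0.1241    0.1906]
  [  0.3443    1.1648    0.1141    0.2869]
  [  0.1121    0.2299    1.0564    0.1611]
  [  0.2801    0.1821    0.2851    1.3000]
Total output x = L · d:
  x_0 = 1.3287·5 + 0.1688·78 + 0.1241·52 + 0.1906·15 = 29.1217
  x_1 = 0.3443·5 + 1.1648·78 + 0.1141·52 + 0.2869·15 = 102.8128
  x_2 = 0.1121·5 + 0.2299·78 + 1.0564·52 + 0.1611·15 = 75.8416
  x_3 = 0.2801·5 + 0.1821·78 + 0.2851·52 + 1.3000·15 = 49.9304
Output multipliers (column sums of L):
  Agriculture: 2.0651
  Healthcare: 1.7456
  Energy: 1.5798
  Chemicals: 1.9385

Agriculture (2.0651)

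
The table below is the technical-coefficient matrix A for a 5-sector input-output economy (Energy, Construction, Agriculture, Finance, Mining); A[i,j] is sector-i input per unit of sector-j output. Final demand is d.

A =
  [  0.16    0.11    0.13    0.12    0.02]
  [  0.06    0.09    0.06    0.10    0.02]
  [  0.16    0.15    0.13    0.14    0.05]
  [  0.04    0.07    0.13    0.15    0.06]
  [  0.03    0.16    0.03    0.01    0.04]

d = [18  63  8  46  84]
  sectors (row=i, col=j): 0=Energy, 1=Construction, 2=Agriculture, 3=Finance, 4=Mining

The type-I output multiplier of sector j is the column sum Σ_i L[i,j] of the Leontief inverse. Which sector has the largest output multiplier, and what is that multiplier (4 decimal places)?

Form M = I − A:
  [  0.84   -0.11   -0.13   -0.12   -0.02]
  [ -0.06    0.91   -0.06   -0.10   -0.02]
  [ -0.16   -0.15    0.87   -0.14   -0.05]
  [ -0.04   -0.07   -0.13    0.85   -0.06]
  [ -0.03   -0.16   -0.03   -0.01    0.96]
Leontief inverse L = M⁻¹:
  [  1.2665    0.2225    0.2434    0.2458    0.0591]
  [  0.1160    1.1544    0.1243    0.1732    0.0438]
  [  0.2756    0.2782    1.2548    0.2794    0.0944]
  [  0.1161    0.1629    0.2185    1.2491    0.0953]
  [  0.0687    0.2097    0.0698    0.0583    1.0547]
Total output x = L · d:
  x_0 = 1.2665·18 + 0.2225·63 + 0.2434·8 + 0.2458·46 + 0.0591·84 = 55.0275
  x_1 = 0.1160·18 + 1.1544·63 + 0.1243·8 + 0.1732·46 + 0.0438·84 = 87.4530
  x_2 = 0.2756·18 + 0.2782·63 + 1.2548·8 + 0.2794·46 + 0.0944·84 = 53.3056
  x_3 = 0.1161·18 + 0.1629·63 + 0.2185·8 + 1.2491·46 + 0.0953·84 = 79.5646
  x_4 = 0.0687·18 + 0.2097·63 + 0.0698·8 + 0.0583·46 + 1.0547·84 = 106.2897
Output multipliers (column sums of L):
  Energy: 1.8429
  Construction: 2.0278
  Agriculture: 1.9108
  Finance: 2.0058
  Mining: 1.3472

Construction (2.0278)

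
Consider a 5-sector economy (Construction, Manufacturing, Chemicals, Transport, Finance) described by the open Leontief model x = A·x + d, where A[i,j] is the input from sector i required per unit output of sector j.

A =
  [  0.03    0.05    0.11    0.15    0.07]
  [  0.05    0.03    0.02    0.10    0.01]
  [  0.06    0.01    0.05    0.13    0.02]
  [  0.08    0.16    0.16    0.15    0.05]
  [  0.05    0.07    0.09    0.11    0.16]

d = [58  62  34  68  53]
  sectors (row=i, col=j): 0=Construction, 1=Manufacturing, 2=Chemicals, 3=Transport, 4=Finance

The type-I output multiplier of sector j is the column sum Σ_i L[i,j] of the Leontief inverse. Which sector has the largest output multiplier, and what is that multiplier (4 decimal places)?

Form M = I − A:
  [  0.97   -0.05   -0.11   -0.15   -0.07]
  [ -0.05    0.97   -0.02   -0.10   -0.01]
  [ -0.06   -0.01    0.95   -0.13   -0.02]
  [ -0.08   -0.16   -0.16    0.85   -0.05]
  [ -0.05   -0.07   -0.09   -0.11    0.84]
Leontief inverse L = M⁻¹:
  [  1.0730    0.1051    0.1778    0.2431    0.1094]
  [  0.0723    1.0622    0.0588    0.1505    0.0290]
  [  0.0894    0.0517    1.1015    0.1963    0.0460]
  [  0.1371    0.2272    0.2449    1.2773    0.0960]
  [  0.0974    0.1301    0.1656    0.2153    1.2169]
Total output x = L · d:
  x_0 = 1.0730·58 + 0.1051·62 + 0.1778·34 + 0.2431·68 + 0.1094·53 = 97.1225
  x_1 = 0.0723·58 + 1.0622·62 + 0.0588·34 + 0.1505·68 + 0.0290·53 = 83.8188
  x_2 = 0.0894·58 + 0.0517·62 + 1.1015·34 + 0.1963·68 + 0.0460·53 = 61.6162
  x_3 = 0.1371·58 + 0.2272·62 + 0.2449·34 + 1.2773·68 + 0.0960·53 = 122.3099
  x_4 = 0.0974·58 + 0.1301·62 + 0.1656·34 + 0.2153·68 + 1.2169·53 = 98.4797
Output multipliers (column sums of L):
  Construction: 1.4693
  Manufacturing: 1.5762
  Chemicals: 1.7485
  Transport: 2.0824
  Finance: 1.4973

Transport (2.0824)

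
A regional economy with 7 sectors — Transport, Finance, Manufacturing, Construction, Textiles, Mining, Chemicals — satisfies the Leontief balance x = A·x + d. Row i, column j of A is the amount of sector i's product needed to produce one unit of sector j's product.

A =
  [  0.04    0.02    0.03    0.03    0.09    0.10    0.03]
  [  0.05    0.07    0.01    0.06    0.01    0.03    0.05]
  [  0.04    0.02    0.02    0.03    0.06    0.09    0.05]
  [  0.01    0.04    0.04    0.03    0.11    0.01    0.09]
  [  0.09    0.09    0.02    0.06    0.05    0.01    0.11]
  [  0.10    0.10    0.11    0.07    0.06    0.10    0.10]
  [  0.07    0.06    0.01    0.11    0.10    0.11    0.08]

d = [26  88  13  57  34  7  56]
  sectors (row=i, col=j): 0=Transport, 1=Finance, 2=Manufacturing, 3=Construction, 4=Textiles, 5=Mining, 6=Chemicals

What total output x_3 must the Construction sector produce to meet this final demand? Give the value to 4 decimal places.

82.3173

Form M = I − A:
  [  0.96   -0.02   -0.03   -0.03   -0.09   -0.10   -0.03]
  [ -0.05    0.93   -0.01   -0.06   -0.01   -0.03   -0.05]
  [ -0.04   -0.02    0.98   -0.03   -0.06   -0.09   -0.05]
  [ -0.01   -0.04   -0.04    0.97   -0.11   -0.01   -0.09]
  [ -0.09   -0.09   -0.02   -0.06    0.95   -0.01   -0.11]
  [ -0.10   -0.10   -0.11   -0.07   -0.06    0.90   -0.10]
  [ -0.07   -0.06   -0.01   -0.11   -0.10   -0.11    0.92]
Leontief inverse L = M⁻¹:
  [  1.0804    0.0600    0.0555    0.0660    0.1312    0.1394    0.0788]
  [  0.0754    1.0971    0.0254    0.0874    0.0429    0.0592    0.0836]
  [  0.0766    0.0563    1.0433    0.0642    0.0992    0.1281    0.0943]
  [  0.0457    0.0758    0.0550    1.0664    0.1491    0.0432    0.1354]
  [  0.1305    0.1312    0.0400    0.1039    1.1015    0.0560    0.1615]
  [  0.1642    0.1634    0.1486    0.1332    0.1351    1.1745    0.1792]
  [  0.1272    0.1196    0.0459    0.1661    0.1676    0.1675    1.1546]
Total output x = L · d:
  x_0 = 1.0804·26 + 0.0600·88 + 0.0555·13 + 0.0660·57 + 0.1312·34 + 0.1394·7 + 0.0788·56 = 47.7048
  x_1 = 0.0754·26 + 1.0971·88 + 0.0254·13 + 0.0874·57 + 0.0429·34 + 0.0592·7 + 0.0836·56 = 110.3720
  x_2 = 0.0766·26 + 0.0563·88 + 1.0433·13 + 0.0642·57 + 0.0992·34 + 0.1281·7 + 0.0943·56 = 33.7181
  x_3 = 0.0457·26 + 0.0758·88 + 0.0550·13 + 1.0664·57 + 0.1491·34 + 0.0432·7 + 0.1354·56 = 82.3173
  x_4 = 0.1305·26 + 0.1312·88 + 0.0400·13 + 0.1039·57 + 1.1015·34 + 0.0560·7 + 0.1615·56 = 68.2604
  x_5 = 0.1642·26 + 0.1634·88 + 0.1486·13 + 0.1332·57 + 0.1351·34 + 1.1745·7 + 0.1792·56 = 51.0190
  x_6 = 0.1272·26 + 0.1196·88 + 0.0459·13 + 0.1661·57 + 0.1676·34 + 0.1675·7 + 1.1546·56 = 95.4259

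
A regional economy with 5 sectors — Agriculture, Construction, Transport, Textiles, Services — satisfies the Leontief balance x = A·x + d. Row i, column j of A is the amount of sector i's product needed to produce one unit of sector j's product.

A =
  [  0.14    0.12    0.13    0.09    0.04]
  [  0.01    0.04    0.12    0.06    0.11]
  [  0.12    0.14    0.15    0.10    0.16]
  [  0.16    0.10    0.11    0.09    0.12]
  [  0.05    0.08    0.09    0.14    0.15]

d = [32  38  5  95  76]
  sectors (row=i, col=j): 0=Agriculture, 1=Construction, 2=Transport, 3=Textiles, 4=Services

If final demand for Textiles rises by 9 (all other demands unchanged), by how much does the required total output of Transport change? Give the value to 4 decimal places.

Form M = I − A:
  [  0.86   -0.12   -0.13   -0.09   -0.04]
  [ -0.01    0.96   -0.12   -0.06   -0.11]
  [ -0.12   -0.14    0.85   -0.10   -0.16]
  [ -0.16   -0.10   -0.11    0.91   -0.12]
  [ -0.05   -0.08   -0.09   -0.14    0.85]
Leontief inverse L = M⁻¹:
  [  1.2481    0.2287    0.2657    0.1932    0.1656]
  [  0.0794    1.1134    0.2088    0.1359    0.2063]
  [  0.2509    0.2762    1.3196    0.2388    0.3297]
  [  0.2787    0.2202    0.2579    1.2095    0.2609]
  [  0.1534    0.1837    0.2175    0.2486    1.2835]
Total output x = L · d:
  x_0 = 1.2481·32 + 0.2287·38 + 0.2657·5 + 0.1932·95 + 0.1656·76 = 80.8984
  x_1 = 0.0794·32 + 1.1134·38 + 0.2088·5 + 0.1359·95 + 0.2063·76 = 74.4853
  x_2 = 0.2509·32 + 0.2762·38 + 1.3196·5 + 0.2388·95 + 0.3297·76 = 72.8577
  x_3 = 0.2787·32 + 0.2202·38 + 0.2579·5 + 1.2095·95 + 0.2609·76 = 153.3011
  x_4 = 0.1534·32 + 0.1837·38 + 0.2175·5 + 0.2486·95 + 1.2835·76 = 134.1448
Δx_2 = L[2,3] · Δd_3 = 0.2388 · 9 = 2.1488

2.1488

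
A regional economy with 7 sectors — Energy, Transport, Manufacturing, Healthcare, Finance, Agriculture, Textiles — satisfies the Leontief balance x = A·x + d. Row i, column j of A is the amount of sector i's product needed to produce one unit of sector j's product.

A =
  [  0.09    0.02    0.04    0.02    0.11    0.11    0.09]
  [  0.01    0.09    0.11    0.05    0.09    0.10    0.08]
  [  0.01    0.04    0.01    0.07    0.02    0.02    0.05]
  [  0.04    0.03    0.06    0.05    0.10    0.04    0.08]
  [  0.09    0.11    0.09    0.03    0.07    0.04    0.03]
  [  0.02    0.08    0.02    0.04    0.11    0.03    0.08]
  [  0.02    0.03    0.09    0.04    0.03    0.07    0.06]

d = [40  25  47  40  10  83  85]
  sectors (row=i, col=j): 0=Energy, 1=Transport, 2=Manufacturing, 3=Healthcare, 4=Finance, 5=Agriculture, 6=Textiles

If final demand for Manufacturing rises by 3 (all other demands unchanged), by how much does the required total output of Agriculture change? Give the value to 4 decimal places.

0.1990

Form M = I − A:
  [  0.91   -0.02   -0.04   -0.02   -0.11   -0.11   -0.09]
  [ -0.01    0.91   -0.11   -0.05   -0.09   -0.10   -0.08]
  [ -0.01   -0.04    0.99   -0.07   -0.02   -0.02   -0.05]
  [ -0.04   -0.03   -0.06    0.95   -0.10   -0.04   -0.08]
  [ -0.09   -0.11   -0.09   -0.03    0.93   -0.04   -0.03]
  [ -0.02   -0.08   -0.02   -0.04   -0.11    0.97   -0.08]
  [ -0.02   -0.03   -0.09   -0.04   -0.03   -0.07    0.94]
Leontief inverse L = M⁻¹:
  [  1.1263    0.0693    0.0879    0.0517    0.1704    0.1561    0.1415]
  [  0.0393    1.1453    0.1631    0.0897    0.1502    0.1455    0.1347]
  [  0.0231    0.0607    1.0349    0.0863    0.0474    0.0411    0.0748]
  [  0.0680    0.0698    0.1016    1.0781    0.1458    0.0762    0.1208]
  [  0.1213    0.1575    0.1379    0.0637    1.1277    0.0878    0.0812]
  [  0.0466    0.1229    0.0663    0.0673    0.1563    1.0681    0.1201]
  [  0.0377    0.0610    0.1198    0.0652    0.0668    0.0975    1.0950]
Total output x = L · d:
  x_0 = 1.1263·40 + 0.0693·25 + 0.0879·47 + 0.0517·40 + 0.1704·10 + 0.1561·83 + 0.1415·85 = 79.6700
  x_1 = 0.0393·40 + 1.1453·25 + 0.1631·47 + 0.0897·40 + 0.1502·10 + 0.1455·83 + 0.1347·85 = 66.4888
  x_2 = 0.0231·40 + 0.0607·25 + 1.0349·47 + 0.0863·40 + 0.0474·10 + 0.0411·83 + 0.0748·85 = 64.7774
  x_3 = 0.0680·40 + 0.0698·25 + 0.1016·47 + 1.0781·40 + 0.1458·10 + 0.0762·83 + 0.1208·85 = 70.4134
  x_4 = 0.1213·40 + 0.1575·25 + 0.1379·47 + 0.0637·40 + 1.1277·10 + 0.0878·83 + 0.0812·85 = 43.2971
  x_5 = 0.0466·40 + 0.1229·25 + 0.0663·47 + 0.0673·40 + 0.1563·10 + 1.0681·83 + 0.1201·85 = 111.1705
  x_6 = 0.0377·40 + 0.0610·25 + 0.1198·47 + 0.0652·40 + 0.0668·10 + 0.0975·83 + 1.0950·85 = 113.1015
Δx_5 = L[5,2] · Δd_2 = 0.0663 · 3 = 0.1990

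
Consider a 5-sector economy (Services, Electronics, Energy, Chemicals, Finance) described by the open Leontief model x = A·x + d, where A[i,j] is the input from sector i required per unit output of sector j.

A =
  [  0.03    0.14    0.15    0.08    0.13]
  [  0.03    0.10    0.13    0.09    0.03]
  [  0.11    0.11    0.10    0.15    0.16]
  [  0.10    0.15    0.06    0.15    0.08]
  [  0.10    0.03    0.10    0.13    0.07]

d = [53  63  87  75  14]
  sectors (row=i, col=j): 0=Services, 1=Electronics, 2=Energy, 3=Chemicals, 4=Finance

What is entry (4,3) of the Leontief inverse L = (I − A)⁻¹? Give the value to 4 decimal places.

Form M = I − A:
  [  0.97   -0.14   -0.15   -0.08   -0.13]
  [ -0.03    0.90   -0.13   -0.09   -0.03]
  [ -0.11   -0.11    0.90   -0.15   -0.16]
  [ -0.10   -0.15   -0.06    0.85   -0.08]
  [ -0.10   -0.03   -0.10   -0.13    0.93]
Leontief inverse L = M⁻¹:
  [  1.1133    0.2479    0.2607    0.2117    0.2267]
  [  0.0904    1.1855    0.2102    0.1869    0.1031]
  [  0.2069    0.2426    1.2315    0.3045    0.2748]
  [  0.1775    0.2676    0.1727    1.2785    0.1731]
  [  0.1697    0.1284    0.1914    0.2402    1.1567]
Total output x = L · d:
  x_0 = 1.1133·53 + 0.2479·63 + 0.2607·87 + 0.2117·75 + 0.2267·14 = 116.3532
  x_1 = 0.0904·53 + 1.1855·63 + 0.2102·87 + 0.1869·75 + 0.1031·14 = 113.2245
  x_2 = 0.2069·53 + 0.2426·63 + 1.2315·87 + 0.3045·75 + 0.2748·14 = 160.0713
  x_3 = 0.1775·53 + 0.2676·63 + 0.1727·87 + 1.2785·75 + 0.1731·14 = 139.5985
  x_4 = 0.1697·53 + 0.1284·63 + 0.1914·87 + 0.2402·75 + 1.1567·14 = 67.9430

L[4,3] = 0.2402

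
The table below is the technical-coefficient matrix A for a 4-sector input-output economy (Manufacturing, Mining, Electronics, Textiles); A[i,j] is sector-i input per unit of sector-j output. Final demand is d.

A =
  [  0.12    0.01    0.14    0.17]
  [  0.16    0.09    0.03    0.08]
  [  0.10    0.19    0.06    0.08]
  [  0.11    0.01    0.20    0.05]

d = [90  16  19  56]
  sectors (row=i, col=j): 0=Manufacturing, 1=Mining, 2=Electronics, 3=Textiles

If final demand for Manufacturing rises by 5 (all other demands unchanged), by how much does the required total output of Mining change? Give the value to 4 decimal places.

1.1705

Form M = I − A:
  [  0.88   -0.01   -0.14   -0.17]
  [ -0.16    0.91   -0.03   -0.08]
  [ -0.10   -0.19    0.94   -0.08]
  [ -0.11   -0.01   -0.20    0.95]
Leontief inverse L = M⁻¹:
  [  1.2046    0.0645    0.2327    0.2406]
  [  0.2341    1.1243    0.1016    0.1451]
  [  0.1910    0.2401    1.1318    0.1497]
  [  0.1821    0.0698    0.2663    1.1135]
Total output x = L · d:
  x_0 = 1.2046·90 + 0.0645·16 + 0.2327·19 + 0.2406·56 = 127.3374
  x_1 = 0.2341·90 + 1.1243·16 + 0.1016·19 + 0.1451·56 = 49.1161
  x_2 = 0.1910·90 + 0.2401·16 + 1.1318·19 + 0.1497·56 = 50.9149
  x_3 = 0.1821·90 + 0.0698·16 + 0.2663·19 + 1.1135·56 = 84.9276
Δx_1 = L[1,0] · Δd_0 = 0.2341 · 5 = 1.1705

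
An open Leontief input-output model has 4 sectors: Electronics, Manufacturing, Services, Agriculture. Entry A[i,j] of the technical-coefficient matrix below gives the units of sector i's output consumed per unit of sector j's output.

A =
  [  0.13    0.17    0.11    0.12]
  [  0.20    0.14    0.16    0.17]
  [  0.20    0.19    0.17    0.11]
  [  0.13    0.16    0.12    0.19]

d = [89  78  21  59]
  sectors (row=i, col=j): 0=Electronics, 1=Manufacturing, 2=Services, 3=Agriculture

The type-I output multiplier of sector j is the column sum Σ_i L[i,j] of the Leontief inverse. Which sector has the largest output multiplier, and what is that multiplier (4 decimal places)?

Form M = I − A:
  [  0.87   -0.17   -0.11   -0.12]
  [ -0.20    0.86   -0.16   -0.17]
  [ -0.20   -0.19    0.83   -0.11]
  [ -0.13   -0.16   -0.12    0.81]
Leontief inverse L = M⁻¹:
  [  1.3590    0.3963    0.3036    0.3257]
  [  0.4834    1.4259    0.4004    0.4253]
  [  0.4893    0.4770    1.4144    0.3647]
  [  0.3861    0.4159    0.3374    1.4249]
Total output x = L · d:
  x_0 = 1.3590·89 + 0.3963·78 + 0.3036·21 + 0.3257·59 = 177.4582
  x_1 = 0.4834·89 + 1.4259·78 + 0.4004·21 + 0.4253·59 = 187.7445
  x_2 = 0.4893·89 + 0.4770·78 + 1.4144·21 + 0.3647·59 = 131.9740
  x_3 = 0.3861·89 + 0.4159·78 + 0.3374·21 + 1.4249·59 = 157.9575
Output multipliers (column sums of L):
  Electronics: 2.7178
  Manufacturing: 2.7152
  Services: 2.4557
  Agriculture: 2.5406

Electronics (2.7178)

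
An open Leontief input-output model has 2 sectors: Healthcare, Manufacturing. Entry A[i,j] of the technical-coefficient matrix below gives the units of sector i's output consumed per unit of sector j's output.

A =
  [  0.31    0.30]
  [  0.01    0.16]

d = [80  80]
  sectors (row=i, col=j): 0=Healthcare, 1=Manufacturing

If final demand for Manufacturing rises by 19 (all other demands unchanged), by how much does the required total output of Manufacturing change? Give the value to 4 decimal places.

Form M = I − A:
  [  0.69   -0.30]
  [ -0.01    0.84]
Leontief inverse L = M⁻¹:
  [  1.4568    0.5203]
  [  0.0173    1.1967]
Total output x = L · d:
  x_0 = 1.4568·80 + 0.5203·80 = 158.1686
  x_1 = 0.0173·80 + 1.1967·80 = 97.1211
Δx_1 = L[1,1] · Δd_1 = 1.1967 · 19 = 22.7367

22.7367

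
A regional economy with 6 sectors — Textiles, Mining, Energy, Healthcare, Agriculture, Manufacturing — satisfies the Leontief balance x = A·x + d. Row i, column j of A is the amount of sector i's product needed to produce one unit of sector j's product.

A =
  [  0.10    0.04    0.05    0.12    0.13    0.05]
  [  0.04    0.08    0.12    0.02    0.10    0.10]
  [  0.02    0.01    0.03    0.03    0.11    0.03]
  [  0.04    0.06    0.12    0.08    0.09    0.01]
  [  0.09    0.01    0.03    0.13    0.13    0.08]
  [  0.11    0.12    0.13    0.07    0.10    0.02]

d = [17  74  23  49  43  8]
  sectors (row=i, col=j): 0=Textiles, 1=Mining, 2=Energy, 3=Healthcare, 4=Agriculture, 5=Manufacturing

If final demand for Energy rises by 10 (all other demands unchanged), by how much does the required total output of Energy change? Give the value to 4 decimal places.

Form M = I − A:
  [  0.90   -0.04   -0.05   -0.12   -0.13   -0.05]
  [ -0.04    0.92   -0.12   -0.02   -0.10   -0.10]
  [ -0.02   -0.01    0.97   -0.03   -0.11   -0.03]
  [ -0.04   -0.06   -0.12    0.92   -0.09   -0.01]
  [ -0.09   -0.01   -0.03   -0.13    0.87   -0.08]
  [ -0.11   -0.12   -0.13   -0.07   -0.10    0.98]
Leontief inverse L = M⁻¹:
  [  1.1597    0.0788    0.1130    0.1957    0.2274    0.0912]
  [  0.0933    1.1185    0.1778    0.0797    0.1894    0.1406]
  [  0.0496    0.0264    1.0568    0.0676    0.1569    0.0511]
  [  0.0795    0.0864    0.1656    1.1311    0.1647    0.0429]
  [  0.1502    0.0496    0.0929    0.2056    1.2241    0.1176]
  [  0.1692    0.1605    0.1959    0.1425    0.2062    1.0697]
Total output x = L · d:
  x_0 = 1.1597·17 + 0.0788·74 + 0.1130·23 + 0.1957·49 + 0.2274·43 + 0.0912·8 = 48.2416
  x_1 = 0.0933·17 + 1.1185·74 + 0.1778·23 + 0.0797·49 + 0.1894·43 + 0.1406·8 = 101.6246
  x_2 = 0.0496·17 + 0.0264·74 + 1.0568·23 + 0.0676·49 + 0.1569·43 + 0.0511·8 = 37.5719
  x_3 = 0.0795·17 + 0.0864·74 + 0.1656·23 + 1.1311·49 + 0.1647·43 + 0.0429·8 = 74.4061
  x_4 = 0.1502·17 + 0.0496·74 + 0.0929·23 + 0.2056·49 + 1.2241·43 + 0.1176·8 = 72.0132
  x_5 = 0.1692·17 + 0.1605·74 + 0.1959·23 + 0.1425·49 + 0.2062·43 + 1.0697·8 = 43.6690
Δx_2 = L[2,2] · Δd_2 = 1.0568 · 10 = 10.5681

10.5681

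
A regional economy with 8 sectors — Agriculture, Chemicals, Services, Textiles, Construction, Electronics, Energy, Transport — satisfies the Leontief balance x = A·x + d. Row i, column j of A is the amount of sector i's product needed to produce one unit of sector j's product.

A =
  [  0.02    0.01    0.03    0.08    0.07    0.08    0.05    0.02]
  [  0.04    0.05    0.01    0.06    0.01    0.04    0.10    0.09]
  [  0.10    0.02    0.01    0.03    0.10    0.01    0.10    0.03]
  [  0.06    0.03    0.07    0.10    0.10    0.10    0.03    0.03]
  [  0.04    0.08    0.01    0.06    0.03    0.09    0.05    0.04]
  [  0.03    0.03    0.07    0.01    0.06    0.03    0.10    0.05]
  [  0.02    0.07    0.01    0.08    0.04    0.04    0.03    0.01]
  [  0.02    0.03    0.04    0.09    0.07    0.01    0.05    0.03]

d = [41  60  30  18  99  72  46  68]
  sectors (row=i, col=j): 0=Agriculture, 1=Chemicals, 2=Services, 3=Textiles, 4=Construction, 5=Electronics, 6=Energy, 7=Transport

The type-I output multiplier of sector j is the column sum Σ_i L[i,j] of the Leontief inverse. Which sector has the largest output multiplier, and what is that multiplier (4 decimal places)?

Form M = I − A:
  [  0.98   -0.01   -0.03   -0.08   -0.07   -0.08   -0.05   -0.02]
  [ -0.04    0.95   -0.01   -0.06   -0.01   -0.04   -0.10   -0.09]
  [ -0.10   -0.02    0.99   -0.03   -0.10   -0.01   -0.10   -0.03]
  [ -0.06   -0.03   -0.07    0.90   -0.10   -0.10   -0.03   -0.03]
  [ -0.04   -0.08   -0.01   -0.06    0.97   -0.09   -0.05   -0.04]
  [ -0.03   -0.03   -0.07   -0.01   -0.06    0.97   -0.10   -0.05]
  [ -0.02   -0.07   -0.01   -0.08   -0.04   -0.04    0.97   -0.01]
  [ -0.02   -0.03   -0.04   -0.09   -0.07   -0.01   -0.05    0.97]
Leontief inverse L = M⁻¹:
  [  1.0448    0.0360    0.0520    0.1172    0.1068    0.1141    0.0860    0.0413]
  [  0.0629    1.0773    0.0318    0.1059    0.0481    0.0721    0.1366    0.1126]
  [  0.1223    0.0497    1.0279    0.0750    0.1353    0.0491    0.1344    0.0507]
  [  0.0974    0.0654    0.1006    1.1531    0.1541    0.1490    0.0843    0.0618]
  [  0.0646    0.1072    0.0334    0.1014    1.0669    0.1240    0.0922    0.0668]
  [  0.0546    0.0576    0.0857    0.0488    0.0946    1.0589    0.1368    0.0705]
  [  0.0408    0.0918    0.0278    0.1135    0.0688    0.0696    1.0612    0.0311]
  [  0.0449    0.0552    0.0585    0.1294    0.1051    0.0439    0.0821    1.0502]
Total output x = L · d:
  x_0 = 1.0448·41 + 0.0360·60 + 0.0520·30 + 0.1172·18 + 0.1068·99 + 0.1141·72 + 0.0860·46 + 0.0413·68 = 74.2207
  x_1 = 0.0629·41 + 1.0773·60 + 0.0318·30 + 0.1059·18 + 0.0481·99 + 0.0721·72 + 0.1366·46 + 0.1126·68 = 93.9651
  x_2 = 0.1223·41 + 0.0497·60 + 1.0279·30 + 0.0750·18 + 0.1353·99 + 0.0491·72 + 0.1344·46 + 0.0507·68 = 66.7435
  x_3 = 0.0974·41 + 0.0654·60 + 0.1006·30 + 1.1531·18 + 0.1541·99 + 0.1490·72 + 0.0843·46 + 0.0618·68 = 65.7518
  x_4 = 0.0646·41 + 0.1072·60 + 0.0334·30 + 0.1014·18 + 1.0669·99 + 0.1240·72 + 0.0922·46 + 0.0668·68 = 135.2415
  x_5 = 0.0546·41 + 0.0576·60 + 0.0857·30 + 0.0488·18 + 0.0946·99 + 1.0589·72 + 0.1368·46 + 0.0705·68 = 105.8444
  x_6 = 0.0408·41 + 0.0918·60 + 0.0278·30 + 0.1135·18 + 0.0688·99 + 0.0696·72 + 1.0612·46 + 0.0311·68 = 72.7969
  x_7 = 0.0449·41 + 0.0552·60 + 0.0585·30 + 0.1294·18 + 0.1051·99 + 0.0439·72 + 0.0821·46 + 1.0502·68 = 97.9958
Output multipliers (column sums of L):
  Agriculture: 1.5323
  Chemicals: 1.5403
  Services: 1.4176
  Textiles: 1.8443
  Construction: 1.7796
  Electronics: 1.6808
  Energy: 1.8134
  Transport: 1.4850

Textiles (1.8443)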